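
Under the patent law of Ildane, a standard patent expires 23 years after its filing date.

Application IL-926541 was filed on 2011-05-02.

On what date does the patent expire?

Filing date + 23 years → 2 May 2034.

May 2, 2034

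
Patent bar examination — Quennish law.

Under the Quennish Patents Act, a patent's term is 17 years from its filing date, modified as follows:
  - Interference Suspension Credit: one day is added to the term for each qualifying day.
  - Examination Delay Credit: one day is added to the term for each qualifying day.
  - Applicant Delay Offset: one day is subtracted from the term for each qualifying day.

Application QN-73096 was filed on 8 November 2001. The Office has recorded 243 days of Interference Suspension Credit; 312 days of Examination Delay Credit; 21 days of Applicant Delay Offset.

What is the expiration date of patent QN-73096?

April 25, 2020

Base term: filing date + 17 years → 8 November 2018.
Interference Suspension Credit: +243 days → 9 July 2019.
Examination Delay Credit: +312 days → 16 May 2020.
Applicant Delay Offset: −21 days → 25 April 2020.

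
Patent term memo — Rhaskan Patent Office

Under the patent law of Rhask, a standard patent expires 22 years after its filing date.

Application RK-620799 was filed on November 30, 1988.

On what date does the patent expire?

Filing date + 22 years → 30 November 2010.

November 30, 2010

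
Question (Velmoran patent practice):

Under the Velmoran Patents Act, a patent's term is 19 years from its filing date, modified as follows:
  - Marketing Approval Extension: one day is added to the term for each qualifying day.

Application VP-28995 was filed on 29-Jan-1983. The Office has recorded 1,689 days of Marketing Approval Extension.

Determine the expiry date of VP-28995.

2006-09-14

Base term: filing date + 19 years → 29 January 2002.
Marketing Approval Extension: +1689 days → 14 September 2006.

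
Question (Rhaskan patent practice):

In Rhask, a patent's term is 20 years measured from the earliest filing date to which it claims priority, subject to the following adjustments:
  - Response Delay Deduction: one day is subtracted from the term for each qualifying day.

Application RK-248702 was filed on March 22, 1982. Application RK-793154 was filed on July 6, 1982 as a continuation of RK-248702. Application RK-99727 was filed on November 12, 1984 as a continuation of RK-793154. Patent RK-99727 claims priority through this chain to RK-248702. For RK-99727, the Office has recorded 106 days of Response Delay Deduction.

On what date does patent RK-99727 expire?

2001-12-06

Earliest priority filing: 22 March 1982.
Base term: 22 March 1982 + 20 years → 22 March 2002.
Response Delay Deduction: −106 days → 6 December 2001.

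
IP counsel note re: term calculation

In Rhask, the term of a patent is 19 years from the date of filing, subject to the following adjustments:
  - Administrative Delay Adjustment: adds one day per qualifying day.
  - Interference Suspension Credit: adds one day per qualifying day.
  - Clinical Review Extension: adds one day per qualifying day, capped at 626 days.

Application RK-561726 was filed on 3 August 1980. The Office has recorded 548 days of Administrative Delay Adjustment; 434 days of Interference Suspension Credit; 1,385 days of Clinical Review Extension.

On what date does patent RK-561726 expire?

Base term: filing date + 19 years → 3 August 1999.
Administrative Delay Adjustment: +548 days → 1 February 2001.
Interference Suspension Credit: +434 days → 11 April 2002.
Clinical Review Extension: 1385 days claimed exceeds the 626-day cap, so +626 days → 28 December 2003.

December 28, 2003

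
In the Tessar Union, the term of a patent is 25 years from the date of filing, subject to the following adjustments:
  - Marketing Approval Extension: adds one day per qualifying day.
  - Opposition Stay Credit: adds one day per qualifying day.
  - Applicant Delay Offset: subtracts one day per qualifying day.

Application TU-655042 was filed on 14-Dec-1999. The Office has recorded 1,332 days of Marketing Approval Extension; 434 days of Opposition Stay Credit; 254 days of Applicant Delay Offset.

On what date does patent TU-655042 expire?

February 3, 2029

Base term: filing date + 25 years → 14 December 2024.
Marketing Approval Extension: +1332 days → 7 August 2028.
Opposition Stay Credit: +434 days → 15 October 2029.
Applicant Delay Offset: −254 days → 3 February 2029.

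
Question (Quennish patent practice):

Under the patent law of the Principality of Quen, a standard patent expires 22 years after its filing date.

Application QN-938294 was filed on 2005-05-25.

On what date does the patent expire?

Filing date + 22 years → 25 May 2027.

2027-05-25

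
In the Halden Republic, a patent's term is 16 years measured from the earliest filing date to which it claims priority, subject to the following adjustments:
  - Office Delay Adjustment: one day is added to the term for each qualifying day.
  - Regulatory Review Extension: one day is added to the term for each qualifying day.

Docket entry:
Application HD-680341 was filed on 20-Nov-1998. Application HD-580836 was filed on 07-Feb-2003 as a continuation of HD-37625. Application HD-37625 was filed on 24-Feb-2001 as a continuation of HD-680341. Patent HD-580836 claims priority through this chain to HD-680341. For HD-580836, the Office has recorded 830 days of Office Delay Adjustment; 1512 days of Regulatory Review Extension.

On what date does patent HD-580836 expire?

Earliest priority filing: 20 November 1998.
Base term: 20 November 1998 + 16 years → 20 November 2014.
Office Delay Adjustment: +830 days → 27 February 2017.
Regulatory Review Extension: +1512 days → 19 April 2021.

2021-04-19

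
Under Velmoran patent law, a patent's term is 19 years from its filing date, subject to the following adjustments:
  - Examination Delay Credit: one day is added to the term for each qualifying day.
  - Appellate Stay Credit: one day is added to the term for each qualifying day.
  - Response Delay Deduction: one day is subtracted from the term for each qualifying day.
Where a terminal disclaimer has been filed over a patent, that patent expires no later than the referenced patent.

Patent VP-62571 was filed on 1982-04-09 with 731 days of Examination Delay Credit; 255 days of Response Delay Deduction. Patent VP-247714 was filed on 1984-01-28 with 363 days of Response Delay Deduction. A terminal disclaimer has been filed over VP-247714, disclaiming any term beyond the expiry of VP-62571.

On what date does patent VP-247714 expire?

January 30, 2002

Natural term of VP-247714:
  Base: filing + 19 years → 28 January 2003.
  Response Delay Deduction: −363 days → 30 January 2002.
Expiry of referenced patent VP-62571:
  Base: filing + 19 years → 9 April 2001.
  Examination Delay Credit: +731 days → 10 April 2003.
  Response Delay Deduction: −255 days → 29 July 2002.
Terminal disclaimer: VP-247714 expires on the earlier of 30 January 2002 and 29 July 2002.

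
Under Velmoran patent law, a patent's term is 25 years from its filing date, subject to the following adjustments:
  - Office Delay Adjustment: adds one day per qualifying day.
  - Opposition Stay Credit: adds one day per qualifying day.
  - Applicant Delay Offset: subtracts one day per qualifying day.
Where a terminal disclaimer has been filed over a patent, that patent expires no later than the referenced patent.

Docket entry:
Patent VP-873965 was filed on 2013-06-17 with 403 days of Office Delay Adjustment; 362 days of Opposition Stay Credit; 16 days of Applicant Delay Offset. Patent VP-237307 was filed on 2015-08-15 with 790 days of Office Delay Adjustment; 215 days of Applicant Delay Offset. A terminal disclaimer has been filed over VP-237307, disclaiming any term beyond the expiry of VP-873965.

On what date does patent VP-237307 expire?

2040-07-05

Natural term of VP-237307:
  Base: filing + 25 years → 15 August 2040.
  Office Delay Adjustment: +790 days → 14 October 2042.
  Applicant Delay Offset: −215 days → 13 March 2042.
Expiry of referenced patent VP-873965:
  Base: filing + 25 years → 17 June 2038.
  Office Delay Adjustment: +403 days → 25 July 2039.
  Opposition Stay Credit: +362 days → 21 July 2040.
  Applicant Delay Offset: −16 days → 5 July 2040.
Terminal disclaimer: VP-237307 expires on the earlier of 13 March 2042 and 5 July 2040.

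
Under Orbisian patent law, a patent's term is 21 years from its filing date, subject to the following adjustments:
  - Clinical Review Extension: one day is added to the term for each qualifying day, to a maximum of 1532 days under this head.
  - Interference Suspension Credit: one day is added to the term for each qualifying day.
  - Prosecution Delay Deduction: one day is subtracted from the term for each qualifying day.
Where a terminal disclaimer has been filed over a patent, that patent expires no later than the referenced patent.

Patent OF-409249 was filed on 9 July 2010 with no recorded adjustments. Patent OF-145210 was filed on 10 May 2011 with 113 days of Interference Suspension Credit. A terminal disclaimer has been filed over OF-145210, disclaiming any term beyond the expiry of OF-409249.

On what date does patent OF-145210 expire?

July 9, 2031

Natural term of OF-145210:
  Base: filing + 21 years → 10 May 2032.
  Interference Suspension Credit: +113 days → 31 August 2032.
Expiry of referenced patent OF-409249:
  Base: filing + 21 years → 9 July 2031.
Terminal disclaimer: OF-145210 expires on the earlier of 31 August 2032 and 9 July 2031.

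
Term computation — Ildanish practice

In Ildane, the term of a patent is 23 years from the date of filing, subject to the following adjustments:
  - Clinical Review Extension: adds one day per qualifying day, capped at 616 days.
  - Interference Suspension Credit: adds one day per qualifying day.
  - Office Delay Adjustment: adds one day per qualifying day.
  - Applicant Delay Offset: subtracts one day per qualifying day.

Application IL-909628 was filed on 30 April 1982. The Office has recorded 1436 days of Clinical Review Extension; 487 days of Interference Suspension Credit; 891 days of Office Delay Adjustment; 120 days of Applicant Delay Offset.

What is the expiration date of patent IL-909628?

2010-06-17

Base term: filing date + 23 years → 30 April 2005.
Clinical Review Extension: 1436 days claimed exceeds the 616-day cap, so +616 days → 6 January 2007.
Interference Suspension Credit: +487 days → 7 May 2008.
Office Delay Adjustment: +891 days → 15 October 2010.
Applicant Delay Offset: −120 days → 17 June 2010.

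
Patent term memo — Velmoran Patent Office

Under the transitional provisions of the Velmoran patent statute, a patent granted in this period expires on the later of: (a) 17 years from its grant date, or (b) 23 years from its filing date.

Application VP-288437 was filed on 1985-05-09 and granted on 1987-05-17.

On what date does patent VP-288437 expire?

(a) grant + 17 years → 17 May 2004.
(b) filing + 23 years → 9 May 2008.
Later of the two: 9 May 2008.

May 9, 2008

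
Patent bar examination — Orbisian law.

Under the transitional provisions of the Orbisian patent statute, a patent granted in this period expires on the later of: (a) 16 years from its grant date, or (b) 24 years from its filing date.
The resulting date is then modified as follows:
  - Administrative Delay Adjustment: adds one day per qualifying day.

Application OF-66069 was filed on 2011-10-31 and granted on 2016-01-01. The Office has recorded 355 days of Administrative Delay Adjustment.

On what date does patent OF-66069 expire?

(a) grant + 16 years → 1 January 2032.
(b) filing + 24 years → 31 October 2035.
Later of the two: 31 October 2035.
Administrative Delay Adjustment: +355 days → 20 October 2036.

October 20, 2036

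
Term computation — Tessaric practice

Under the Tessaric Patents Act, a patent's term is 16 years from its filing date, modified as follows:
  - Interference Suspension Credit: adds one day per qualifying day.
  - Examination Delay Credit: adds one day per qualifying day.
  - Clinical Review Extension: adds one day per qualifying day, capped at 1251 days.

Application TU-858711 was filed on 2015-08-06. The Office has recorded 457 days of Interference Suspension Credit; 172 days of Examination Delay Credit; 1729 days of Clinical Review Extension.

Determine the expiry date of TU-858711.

Base term: filing date + 16 years → 6 August 2031.
Interference Suspension Credit: +457 days → 5 November 2032.
Examination Delay Credit: +172 days → 26 April 2033.
Clinical Review Extension: 1729 days claimed exceeds the 1251-day cap, so +1251 days → 28 September 2036.

September 28, 2036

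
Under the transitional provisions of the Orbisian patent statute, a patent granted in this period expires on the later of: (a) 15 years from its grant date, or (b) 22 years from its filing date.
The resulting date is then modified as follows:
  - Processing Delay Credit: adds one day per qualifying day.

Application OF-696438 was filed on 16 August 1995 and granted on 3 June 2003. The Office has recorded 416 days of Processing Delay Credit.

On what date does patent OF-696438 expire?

2019-07-24

(a) grant + 15 years → 3 June 2018.
(b) filing + 22 years → 16 August 2017.
Later of the two: 3 June 2018.
Processing Delay Credit: +416 days → 24 July 2019.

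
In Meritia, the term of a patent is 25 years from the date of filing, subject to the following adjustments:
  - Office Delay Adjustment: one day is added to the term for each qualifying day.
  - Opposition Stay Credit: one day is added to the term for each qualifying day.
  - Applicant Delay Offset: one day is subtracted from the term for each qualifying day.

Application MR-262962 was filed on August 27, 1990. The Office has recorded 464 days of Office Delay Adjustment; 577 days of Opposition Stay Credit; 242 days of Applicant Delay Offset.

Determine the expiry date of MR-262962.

2017-11-03

Base term: filing date + 25 years → 27 August 2015.
Office Delay Adjustment: +464 days → 3 December 2016.
Opposition Stay Credit: +577 days → 3 July 2018.
Applicant Delay Offset: −242 days → 3 November 2017.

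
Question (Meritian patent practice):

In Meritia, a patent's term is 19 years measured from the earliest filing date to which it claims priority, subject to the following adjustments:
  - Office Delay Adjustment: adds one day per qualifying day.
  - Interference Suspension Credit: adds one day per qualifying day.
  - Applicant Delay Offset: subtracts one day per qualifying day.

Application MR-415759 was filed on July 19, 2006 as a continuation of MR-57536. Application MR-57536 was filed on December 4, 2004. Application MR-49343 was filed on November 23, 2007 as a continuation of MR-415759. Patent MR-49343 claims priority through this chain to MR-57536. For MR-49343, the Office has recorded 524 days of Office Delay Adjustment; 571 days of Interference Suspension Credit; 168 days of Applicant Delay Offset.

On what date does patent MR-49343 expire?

June 18, 2026

Earliest priority filing: 4 December 2004.
Base term: 4 December 2004 + 19 years → 4 December 2023.
Office Delay Adjustment: +524 days → 11 May 2025.
Interference Suspension Credit: +571 days → 3 December 2026.
Applicant Delay Offset: −168 days → 18 June 2026.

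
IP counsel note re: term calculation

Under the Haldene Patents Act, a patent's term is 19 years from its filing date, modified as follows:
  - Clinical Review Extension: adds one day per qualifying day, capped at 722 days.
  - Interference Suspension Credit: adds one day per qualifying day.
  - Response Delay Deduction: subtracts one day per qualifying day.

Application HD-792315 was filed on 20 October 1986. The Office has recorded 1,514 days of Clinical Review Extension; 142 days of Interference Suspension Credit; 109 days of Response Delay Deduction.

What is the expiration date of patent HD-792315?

Base term: filing date + 19 years → 20 October 2005.
Clinical Review Extension: 1514 days claimed exceeds the 722-day cap, so +722 days → 12 October 2007.
Interference Suspension Credit: +142 days → 2 March 2008.
Response Delay Deduction: −109 days → 14 November 2007.

2007-11-14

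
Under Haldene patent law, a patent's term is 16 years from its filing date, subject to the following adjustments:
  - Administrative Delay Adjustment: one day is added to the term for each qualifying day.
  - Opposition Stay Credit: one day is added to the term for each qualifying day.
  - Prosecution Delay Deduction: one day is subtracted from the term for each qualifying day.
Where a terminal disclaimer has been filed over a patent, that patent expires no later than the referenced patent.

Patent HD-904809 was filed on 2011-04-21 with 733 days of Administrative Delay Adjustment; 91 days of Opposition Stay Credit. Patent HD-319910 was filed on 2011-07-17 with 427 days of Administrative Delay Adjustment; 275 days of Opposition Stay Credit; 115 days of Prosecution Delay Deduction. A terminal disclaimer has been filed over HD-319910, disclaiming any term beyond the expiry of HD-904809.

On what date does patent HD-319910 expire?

February 23, 2029

Natural term of HD-319910:
  Base: filing + 16 years → 17 July 2027.
  Administrative Delay Adjustment: +427 days → 16 September 2028.
  Opposition Stay Credit: +275 days → 18 June 2029.
  Prosecution Delay Deduction: −115 days → 23 February 2029.
Expiry of referenced patent HD-904809:
  Base: filing + 16 years → 21 April 2027.
  Administrative Delay Adjustment: +733 days → 23 April 2029.
  Opposition Stay Credit: +91 days → 23 July 2029.
Terminal disclaimer: HD-319910 expires on the earlier of 23 February 2029 and 23 July 2029.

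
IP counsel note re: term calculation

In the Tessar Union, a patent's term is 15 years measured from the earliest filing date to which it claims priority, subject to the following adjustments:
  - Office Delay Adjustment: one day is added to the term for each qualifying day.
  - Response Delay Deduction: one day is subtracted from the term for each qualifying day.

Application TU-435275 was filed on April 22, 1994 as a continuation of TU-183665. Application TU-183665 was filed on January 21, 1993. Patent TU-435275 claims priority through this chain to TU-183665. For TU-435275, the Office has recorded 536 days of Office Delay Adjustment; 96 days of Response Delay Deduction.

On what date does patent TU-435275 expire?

April 5, 2009

Earliest priority filing: 21 January 1993.
Base term: 21 January 1993 + 15 years → 21 January 2008.
Office Delay Adjustment: +536 days → 10 July 2009.
Response Delay Deduction: −96 days → 5 April 2009.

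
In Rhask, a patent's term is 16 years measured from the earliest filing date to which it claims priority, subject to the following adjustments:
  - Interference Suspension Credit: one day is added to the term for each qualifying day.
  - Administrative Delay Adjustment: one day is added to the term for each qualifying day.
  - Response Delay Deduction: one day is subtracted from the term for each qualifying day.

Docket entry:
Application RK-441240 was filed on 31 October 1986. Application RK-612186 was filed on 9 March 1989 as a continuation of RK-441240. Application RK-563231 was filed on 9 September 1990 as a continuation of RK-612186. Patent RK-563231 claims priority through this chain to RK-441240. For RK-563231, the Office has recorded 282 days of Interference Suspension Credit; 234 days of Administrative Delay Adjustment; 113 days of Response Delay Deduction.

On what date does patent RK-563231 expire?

December 8, 2003

Earliest priority filing: 31 October 1986.
Base term: 31 October 1986 + 16 years → 31 October 2002.
Interference Suspension Credit: +282 days → 9 August 2003.
Administrative Delay Adjustment: +234 days → 30 March 2004.
Response Delay Deduction: −113 days → 8 December 2003.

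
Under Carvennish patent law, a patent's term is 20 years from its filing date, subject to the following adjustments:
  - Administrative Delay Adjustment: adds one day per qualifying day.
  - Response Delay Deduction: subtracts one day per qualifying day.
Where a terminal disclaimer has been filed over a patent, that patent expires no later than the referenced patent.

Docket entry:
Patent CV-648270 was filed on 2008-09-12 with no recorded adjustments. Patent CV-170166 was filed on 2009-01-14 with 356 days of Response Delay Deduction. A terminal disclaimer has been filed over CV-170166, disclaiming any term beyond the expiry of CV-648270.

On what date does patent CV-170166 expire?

Natural term of CV-170166:
  Base: filing + 20 years → 14 January 2029.
  Response Delay Deduction: −356 days → 24 January 2028.
Expiry of referenced patent CV-648270:
  Base: filing + 20 years → 12 September 2028.
Terminal disclaimer: CV-170166 expires on the earlier of 24 January 2028 and 12 September 2028.

January 24, 2028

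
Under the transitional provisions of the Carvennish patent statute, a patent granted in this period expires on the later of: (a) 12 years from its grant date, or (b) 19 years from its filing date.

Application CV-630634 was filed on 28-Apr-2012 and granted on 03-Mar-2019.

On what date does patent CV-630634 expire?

(a) grant + 12 years → 3 March 2031.
(b) filing + 19 years → 28 April 2031.
Later of the two: 28 April 2031.

April 28, 2031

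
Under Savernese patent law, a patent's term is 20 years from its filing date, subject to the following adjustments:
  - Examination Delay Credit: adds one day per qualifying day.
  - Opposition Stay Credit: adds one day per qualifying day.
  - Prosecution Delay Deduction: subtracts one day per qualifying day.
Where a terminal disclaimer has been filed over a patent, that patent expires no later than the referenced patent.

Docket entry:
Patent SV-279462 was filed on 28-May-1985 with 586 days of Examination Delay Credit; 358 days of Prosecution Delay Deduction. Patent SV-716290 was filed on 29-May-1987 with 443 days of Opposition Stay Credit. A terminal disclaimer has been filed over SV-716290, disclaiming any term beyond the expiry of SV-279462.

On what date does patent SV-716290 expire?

Natural term of SV-716290:
  Base: filing + 20 years → 29 May 2007.
  Opposition Stay Credit: +443 days → 14 August 2008.
Expiry of referenced patent SV-279462:
  Base: filing + 20 years → 28 May 2005.
  Examination Delay Credit: +586 days → 4 January 2007.
  Prosecution Delay Deduction: −358 days → 11 January 2006.
Terminal disclaimer: SV-716290 expires on the earlier of 14 August 2008 and 11 January 2006.

2006-01-11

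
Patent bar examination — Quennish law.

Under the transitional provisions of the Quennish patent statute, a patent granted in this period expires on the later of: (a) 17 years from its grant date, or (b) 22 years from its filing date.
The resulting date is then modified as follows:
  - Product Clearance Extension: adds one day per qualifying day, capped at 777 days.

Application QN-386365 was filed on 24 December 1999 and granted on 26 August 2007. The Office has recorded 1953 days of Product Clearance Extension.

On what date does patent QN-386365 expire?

(a) grant + 17 years → 26 August 2024.
(b) filing + 22 years → 24 December 2021.
Later of the two: 26 August 2024.
Product Clearance Extension: 1953 days claimed exceeds the 777-day cap, so +777 days → 12 October 2026.

2026-10-12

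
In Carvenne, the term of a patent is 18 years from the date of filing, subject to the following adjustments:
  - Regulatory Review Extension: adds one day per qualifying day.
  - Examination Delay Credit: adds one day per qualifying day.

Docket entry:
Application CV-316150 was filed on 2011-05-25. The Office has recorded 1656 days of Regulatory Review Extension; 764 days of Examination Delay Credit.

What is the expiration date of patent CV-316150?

Base term: filing date + 18 years → 25 May 2029.
Regulatory Review Extension: +1656 days → 6 December 2033.
Examination Delay Credit: +764 days → 9 January 2036.

2036-01-09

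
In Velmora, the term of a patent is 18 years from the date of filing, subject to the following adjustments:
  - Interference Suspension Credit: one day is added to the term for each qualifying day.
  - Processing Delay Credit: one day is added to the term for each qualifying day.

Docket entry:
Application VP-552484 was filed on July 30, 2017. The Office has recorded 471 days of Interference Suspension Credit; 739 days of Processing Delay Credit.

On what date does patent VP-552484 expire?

Base term: filing date + 18 years → 30 July 2035.
Interference Suspension Credit: +471 days → 12 November 2036.
Processing Delay Credit: +739 days → 21 November 2038.

November 21, 2038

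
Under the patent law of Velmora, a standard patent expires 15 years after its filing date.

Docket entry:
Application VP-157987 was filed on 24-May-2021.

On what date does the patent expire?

Filing date + 15 years → 24 May 2036.

May 24, 2036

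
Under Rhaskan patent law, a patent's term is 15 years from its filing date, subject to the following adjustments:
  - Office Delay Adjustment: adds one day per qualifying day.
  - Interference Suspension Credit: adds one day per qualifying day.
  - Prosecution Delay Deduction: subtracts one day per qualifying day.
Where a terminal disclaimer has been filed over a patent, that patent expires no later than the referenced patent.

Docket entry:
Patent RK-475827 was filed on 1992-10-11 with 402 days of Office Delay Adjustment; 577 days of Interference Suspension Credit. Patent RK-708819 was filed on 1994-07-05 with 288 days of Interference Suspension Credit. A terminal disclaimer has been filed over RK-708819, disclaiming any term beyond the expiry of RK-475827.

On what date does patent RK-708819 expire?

April 19, 2010

Natural term of RK-708819:
  Base: filing + 15 years → 5 July 2009.
  Interference Suspension Credit: +288 days → 19 April 2010.
Expiry of referenced patent RK-475827:
  Base: filing + 15 years → 11 October 2007.
  Office Delay Adjustment: +402 days → 16 November 2008.
  Interference Suspension Credit: +577 days → 16 June 2010.
Terminal disclaimer: RK-708819 expires on the earlier of 19 April 2010 and 16 June 2010.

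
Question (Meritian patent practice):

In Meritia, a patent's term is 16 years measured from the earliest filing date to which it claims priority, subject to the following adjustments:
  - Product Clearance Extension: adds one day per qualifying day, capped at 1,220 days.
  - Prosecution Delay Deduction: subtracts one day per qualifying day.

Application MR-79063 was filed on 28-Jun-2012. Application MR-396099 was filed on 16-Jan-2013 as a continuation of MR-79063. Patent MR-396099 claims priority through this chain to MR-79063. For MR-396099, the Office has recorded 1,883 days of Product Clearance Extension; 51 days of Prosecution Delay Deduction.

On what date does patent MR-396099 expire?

Earliest priority filing: 28 June 2012.
Base term: 28 June 2012 + 16 years → 28 June 2028.
Product Clearance Extension: 1883 days claimed exceeds the 1220-day cap, so +1220 days → 31 October 2031.
Prosecution Delay Deduction: −51 days → 10 September 2031.

2031-09-10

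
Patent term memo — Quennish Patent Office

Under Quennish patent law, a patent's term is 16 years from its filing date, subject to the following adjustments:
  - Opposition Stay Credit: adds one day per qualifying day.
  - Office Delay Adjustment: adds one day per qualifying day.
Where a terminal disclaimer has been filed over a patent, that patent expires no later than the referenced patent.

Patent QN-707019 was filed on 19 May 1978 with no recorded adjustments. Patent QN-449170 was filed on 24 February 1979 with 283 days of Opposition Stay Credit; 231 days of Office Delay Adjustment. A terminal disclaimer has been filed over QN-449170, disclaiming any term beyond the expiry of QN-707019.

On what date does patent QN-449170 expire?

Natural term of QN-449170:
  Base: filing + 16 years → 24 February 1995.
  Opposition Stay Credit: +283 days → 4 December 1995.
  Office Delay Adjustment: +231 days → 22 July 1996.
Expiry of referenced patent QN-707019:
  Base: filing + 16 years → 19 May 1994.
Terminal disclaimer: QN-449170 expires on the earlier of 22 July 1996 and 19 May 1994.

1994-05-19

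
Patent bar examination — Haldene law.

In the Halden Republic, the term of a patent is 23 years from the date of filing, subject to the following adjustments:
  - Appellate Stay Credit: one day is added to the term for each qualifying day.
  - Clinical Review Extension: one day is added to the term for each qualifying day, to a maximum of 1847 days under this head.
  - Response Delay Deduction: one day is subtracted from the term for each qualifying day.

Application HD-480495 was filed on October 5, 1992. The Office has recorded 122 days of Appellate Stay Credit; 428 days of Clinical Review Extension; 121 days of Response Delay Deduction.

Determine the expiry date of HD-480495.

Base term: filing date + 23 years → 5 October 2015.
Appellate Stay Credit: +122 days → 4 February 2016.
Clinical Review Extension: 428 days (within the 1847-day cap) → +428 days → 7 April 2017.
Response Delay Deduction: −121 days → 7 December 2016.

2016-12-07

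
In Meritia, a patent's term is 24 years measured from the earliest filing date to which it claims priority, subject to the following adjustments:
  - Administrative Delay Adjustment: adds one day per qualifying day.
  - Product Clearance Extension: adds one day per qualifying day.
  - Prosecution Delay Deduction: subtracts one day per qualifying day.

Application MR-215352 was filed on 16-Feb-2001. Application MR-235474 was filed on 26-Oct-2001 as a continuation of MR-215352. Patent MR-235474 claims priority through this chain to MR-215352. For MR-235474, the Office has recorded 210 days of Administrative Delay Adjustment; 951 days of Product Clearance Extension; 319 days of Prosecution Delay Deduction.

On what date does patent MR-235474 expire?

2027-06-08

Earliest priority filing: 16 February 2001.
Base term: 16 February 2001 + 24 years → 16 February 2025.
Administrative Delay Adjustment: +210 days → 14 September 2025.
Product Clearance Extension: +951 days → 22 April 2028.
Prosecution Delay Deduction: −319 days → 8 June 2027.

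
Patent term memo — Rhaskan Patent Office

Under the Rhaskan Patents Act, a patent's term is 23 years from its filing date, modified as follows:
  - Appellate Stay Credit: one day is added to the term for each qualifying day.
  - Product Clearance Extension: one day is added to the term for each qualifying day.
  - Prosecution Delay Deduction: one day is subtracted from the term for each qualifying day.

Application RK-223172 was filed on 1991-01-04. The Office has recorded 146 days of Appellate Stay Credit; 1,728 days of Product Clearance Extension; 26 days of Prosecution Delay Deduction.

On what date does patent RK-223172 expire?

January 26, 2019

Base term: filing date + 23 years → 4 January 2014.
Appellate Stay Credit: +146 days → 30 May 2014.
Product Clearance Extension: +1728 days → 21 February 2019.
Prosecution Delay Deduction: −26 days → 26 January 2019.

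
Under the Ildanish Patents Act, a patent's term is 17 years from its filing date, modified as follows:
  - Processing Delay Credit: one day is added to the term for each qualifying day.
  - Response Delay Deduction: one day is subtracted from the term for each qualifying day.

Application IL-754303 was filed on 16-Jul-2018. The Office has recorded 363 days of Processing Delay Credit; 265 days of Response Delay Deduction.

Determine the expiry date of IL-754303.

2035-10-22

Base term: filing date + 17 years → 16 July 2035.
Processing Delay Credit: +363 days → 13 July 2036.
Response Delay Deduction: −265 days → 22 October 2035.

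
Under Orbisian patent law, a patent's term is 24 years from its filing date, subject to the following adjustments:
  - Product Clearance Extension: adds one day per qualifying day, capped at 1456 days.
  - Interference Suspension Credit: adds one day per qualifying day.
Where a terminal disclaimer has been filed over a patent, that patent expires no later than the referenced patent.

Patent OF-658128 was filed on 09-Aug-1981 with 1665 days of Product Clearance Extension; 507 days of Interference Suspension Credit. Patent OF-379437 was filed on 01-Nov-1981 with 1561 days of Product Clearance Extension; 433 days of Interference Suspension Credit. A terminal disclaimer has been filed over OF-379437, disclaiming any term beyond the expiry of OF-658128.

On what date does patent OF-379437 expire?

Natural term of OF-379437:
  Base: filing + 24 years → 1 November 2005.
  Product Clearance Extension: 1561 days claimed exceeds the 1456-day cap, so +1456 days → 27 October 2009.
  Interference Suspension Credit: +433 days → 3 January 2011.
Expiry of referenced patent OF-658128:
  Base: filing + 24 years → 9 August 2005.
  Product Clearance Extension: 1665 days claimed exceeds the 1456-day cap, so +1456 days → 4 August 2009.
  Interference Suspension Credit: +507 days → 24 December 2010.
Terminal disclaimer: OF-379437 expires on the earlier of 3 January 2011 and 24 December 2010.

2010-12-24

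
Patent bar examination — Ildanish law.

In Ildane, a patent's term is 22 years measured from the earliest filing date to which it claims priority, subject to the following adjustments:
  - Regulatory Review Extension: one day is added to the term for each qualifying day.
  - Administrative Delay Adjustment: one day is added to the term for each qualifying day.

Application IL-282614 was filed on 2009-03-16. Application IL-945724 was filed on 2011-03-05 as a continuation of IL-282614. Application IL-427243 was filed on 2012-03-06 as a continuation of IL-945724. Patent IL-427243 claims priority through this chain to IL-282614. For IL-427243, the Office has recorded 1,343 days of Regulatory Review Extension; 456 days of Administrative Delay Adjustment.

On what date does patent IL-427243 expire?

February 17, 2036

Earliest priority filing: 16 March 2009.
Base term: 16 March 2009 + 22 years → 16 March 2031.
Regulatory Review Extension: +1343 days → 18 November 2034.
Administrative Delay Adjustment: +456 days → 17 February 2036.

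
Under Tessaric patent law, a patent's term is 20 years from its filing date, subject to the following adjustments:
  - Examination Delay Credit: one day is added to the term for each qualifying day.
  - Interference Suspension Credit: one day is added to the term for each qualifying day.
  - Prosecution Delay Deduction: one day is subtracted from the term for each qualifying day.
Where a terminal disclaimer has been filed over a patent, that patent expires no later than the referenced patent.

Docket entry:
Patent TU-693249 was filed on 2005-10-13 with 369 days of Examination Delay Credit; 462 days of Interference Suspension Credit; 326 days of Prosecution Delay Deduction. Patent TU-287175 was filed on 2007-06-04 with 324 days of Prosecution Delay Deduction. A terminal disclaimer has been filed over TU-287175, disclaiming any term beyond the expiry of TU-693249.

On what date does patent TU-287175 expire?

Natural term of TU-287175:
  Base: filing + 20 years → 4 June 2027.
  Prosecution Delay Deduction: −324 days → 15 July 2026.
Expiry of referenced patent TU-693249:
  Base: filing + 20 years → 13 October 2025.
  Examination Delay Credit: +369 days → 17 October 2026.
  Interference Suspension Credit: +462 days → 22 January 2028.
  Prosecution Delay Deduction: −326 days → 2 March 2027.
Terminal disclaimer: TU-287175 expires on the earlier of 15 July 2026 and 2 March 2027.

July 15, 2026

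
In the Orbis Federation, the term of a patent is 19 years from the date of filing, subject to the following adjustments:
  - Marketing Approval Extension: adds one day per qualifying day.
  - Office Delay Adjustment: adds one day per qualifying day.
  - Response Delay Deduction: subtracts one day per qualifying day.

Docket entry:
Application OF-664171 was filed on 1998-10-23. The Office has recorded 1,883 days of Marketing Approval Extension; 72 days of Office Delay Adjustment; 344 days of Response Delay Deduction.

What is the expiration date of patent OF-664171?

Base term: filing date + 19 years → 23 October 2017.
Marketing Approval Extension: +1883 days → 19 December 2022.
Office Delay Adjustment: +72 days → 1 March 2023.
Response Delay Deduction: −344 days → 22 March 2022.

2022-03-22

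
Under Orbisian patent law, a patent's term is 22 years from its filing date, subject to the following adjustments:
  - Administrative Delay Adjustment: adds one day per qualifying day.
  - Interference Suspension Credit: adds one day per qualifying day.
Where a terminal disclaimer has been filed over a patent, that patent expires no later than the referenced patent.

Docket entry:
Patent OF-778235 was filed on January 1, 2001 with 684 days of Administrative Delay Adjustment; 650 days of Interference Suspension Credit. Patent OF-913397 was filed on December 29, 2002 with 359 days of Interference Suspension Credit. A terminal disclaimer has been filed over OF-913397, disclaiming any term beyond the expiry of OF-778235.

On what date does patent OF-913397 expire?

2025-12-23

Natural term of OF-913397:
  Base: filing + 22 years → 29 December 2024.
  Interference Suspension Credit: +359 days → 23 December 2025.
Expiry of referenced patent OF-778235:
  Base: filing + 22 years → 1 January 2023.
  Administrative Delay Adjustment: +684 days → 15 November 2024.
  Interference Suspension Credit: +650 days → 27 August 2026.
Terminal disclaimer: OF-913397 expires on the earlier of 23 December 2025 and 27 August 2026.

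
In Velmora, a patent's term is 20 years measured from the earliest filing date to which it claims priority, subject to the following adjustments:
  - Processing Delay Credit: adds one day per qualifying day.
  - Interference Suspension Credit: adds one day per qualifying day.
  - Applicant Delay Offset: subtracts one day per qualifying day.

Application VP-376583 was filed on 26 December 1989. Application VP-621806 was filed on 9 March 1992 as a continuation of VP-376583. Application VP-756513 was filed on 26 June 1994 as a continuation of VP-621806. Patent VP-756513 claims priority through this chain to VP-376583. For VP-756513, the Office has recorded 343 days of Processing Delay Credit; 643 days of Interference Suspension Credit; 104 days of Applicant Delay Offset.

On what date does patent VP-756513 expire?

May 26, 2012

Earliest priority filing: 26 December 1989.
Base term: 26 December 1989 + 20 years → 26 December 2009.
Processing Delay Credit: +343 days → 4 December 2010.
Interference Suspension Credit: +643 days → 7 September 2012.
Applicant Delay Offset: −104 days → 26 May 2012.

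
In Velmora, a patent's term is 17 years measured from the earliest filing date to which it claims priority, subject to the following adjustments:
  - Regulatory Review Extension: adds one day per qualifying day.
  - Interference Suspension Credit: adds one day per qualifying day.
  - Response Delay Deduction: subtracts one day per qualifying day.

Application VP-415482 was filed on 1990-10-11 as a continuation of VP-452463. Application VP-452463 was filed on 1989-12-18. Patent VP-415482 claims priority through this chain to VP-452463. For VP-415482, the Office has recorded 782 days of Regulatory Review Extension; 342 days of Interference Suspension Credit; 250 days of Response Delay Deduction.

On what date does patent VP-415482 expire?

May 10, 2009

Earliest priority filing: 18 December 1989.
Base term: 18 December 1989 + 17 years → 18 December 2006.
Regulatory Review Extension: +782 days → 7 February 2009.
Interference Suspension Credit: +342 days → 15 January 2010.
Response Delay Deduction: −250 days → 10 May 2009.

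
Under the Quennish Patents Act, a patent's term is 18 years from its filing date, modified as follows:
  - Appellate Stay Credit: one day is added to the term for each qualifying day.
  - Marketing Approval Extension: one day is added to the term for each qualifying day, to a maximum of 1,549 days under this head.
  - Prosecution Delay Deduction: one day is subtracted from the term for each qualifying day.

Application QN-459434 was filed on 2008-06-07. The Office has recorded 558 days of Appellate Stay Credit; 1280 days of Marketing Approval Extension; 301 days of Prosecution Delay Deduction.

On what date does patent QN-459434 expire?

Base term: filing date + 18 years → 7 June 2026.
Appellate Stay Credit: +558 days → 17 December 2027.
Marketing Approval Extension: 1280 days (within the 1549-day cap) → +1280 days → 19 June 2031.
Prosecution Delay Deduction: −301 days → 22 August 2030.

August 22, 2030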